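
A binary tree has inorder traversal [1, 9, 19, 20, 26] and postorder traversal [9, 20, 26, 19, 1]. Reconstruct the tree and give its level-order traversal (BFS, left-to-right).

Inorder:   [1, 9, 19, 20, 26]
Postorder: [9, 20, 26, 19, 1]
Algorithm: postorder visits root last, so walk postorder right-to-left;
each value is the root of the current inorder slice — split it at that
value, recurse on the right subtree first, then the left.
Recursive splits:
  root=1; inorder splits into left=[], right=[9, 19, 20, 26]
  root=19; inorder splits into left=[9], right=[20, 26]
  root=26; inorder splits into left=[20], right=[]
  root=20; inorder splits into left=[], right=[]
  root=9; inorder splits into left=[], right=[]
Reconstructed level-order: [1, 19, 9, 26, 20]


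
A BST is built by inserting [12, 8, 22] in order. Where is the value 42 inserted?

Starting tree (level order): [12, 8, 22]
Insertion path: 12 -> 22
Result: insert 42 as right child of 22
Final tree (level order): [12, 8, 22, None, None, None, 42]


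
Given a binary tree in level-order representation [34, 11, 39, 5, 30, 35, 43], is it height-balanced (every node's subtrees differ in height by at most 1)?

Tree (level-order array): [34, 11, 39, 5, 30, 35, 43]
Definition: a tree is height-balanced if, at every node, |h(left) - h(right)| <= 1 (empty subtree has height -1).
Bottom-up per-node check:
  node 5: h_left=-1, h_right=-1, diff=0 [OK], height=0
  node 30: h_left=-1, h_right=-1, diff=0 [OK], height=0
  node 11: h_left=0, h_right=0, diff=0 [OK], height=1
  node 35: h_left=-1, h_right=-1, diff=0 [OK], height=0
  node 43: h_left=-1, h_right=-1, diff=0 [OK], height=0
  node 39: h_left=0, h_right=0, diff=0 [OK], height=1
  node 34: h_left=1, h_right=1, diff=0 [OK], height=2
All nodes satisfy the balance condition.
Result: Balanced


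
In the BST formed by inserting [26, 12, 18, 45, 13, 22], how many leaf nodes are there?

Tree built from: [26, 12, 18, 45, 13, 22]
Tree (level-order array): [26, 12, 45, None, 18, None, None, 13, 22]
Rule: A leaf has 0 children.
Per-node child counts:
  node 26: 2 child(ren)
  node 12: 1 child(ren)
  node 18: 2 child(ren)
  node 13: 0 child(ren)
  node 22: 0 child(ren)
  node 45: 0 child(ren)
Matching nodes: [13, 22, 45]
Count of leaf nodes: 3


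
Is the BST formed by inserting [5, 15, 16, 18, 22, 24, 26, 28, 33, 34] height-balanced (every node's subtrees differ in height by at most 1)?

Tree (level-order array): [5, None, 15, None, 16, None, 18, None, 22, None, 24, None, 26, None, 28, None, 33, None, 34]
Definition: a tree is height-balanced if, at every node, |h(left) - h(right)| <= 1 (empty subtree has height -1).
Bottom-up per-node check:
  node 34: h_left=-1, h_right=-1, diff=0 [OK], height=0
  node 33: h_left=-1, h_right=0, diff=1 [OK], height=1
  node 28: h_left=-1, h_right=1, diff=2 [FAIL (|-1-1|=2 > 1)], height=2
  node 26: h_left=-1, h_right=2, diff=3 [FAIL (|-1-2|=3 > 1)], height=3
  node 24: h_left=-1, h_right=3, diff=4 [FAIL (|-1-3|=4 > 1)], height=4
  node 22: h_left=-1, h_right=4, diff=5 [FAIL (|-1-4|=5 > 1)], height=5
  node 18: h_left=-1, h_right=5, diff=6 [FAIL (|-1-5|=6 > 1)], height=6
  node 16: h_left=-1, h_right=6, diff=7 [FAIL (|-1-6|=7 > 1)], height=7
  node 15: h_left=-1, h_right=7, diff=8 [FAIL (|-1-7|=8 > 1)], height=8
  node 5: h_left=-1, h_right=8, diff=9 [FAIL (|-1-8|=9 > 1)], height=9
Node 28 violates the condition: |-1 - 1| = 2 > 1.
Result: Not balanced


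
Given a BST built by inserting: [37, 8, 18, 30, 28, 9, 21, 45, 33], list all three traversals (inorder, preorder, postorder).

Tree insertion order: [37, 8, 18, 30, 28, 9, 21, 45, 33]
Tree (level-order array): [37, 8, 45, None, 18, None, None, 9, 30, None, None, 28, 33, 21]
Inorder (L, root, R): [8, 9, 18, 21, 28, 30, 33, 37, 45]
Preorder (root, L, R): [37, 8, 18, 9, 30, 28, 21, 33, 45]
Postorder (L, R, root): [9, 21, 28, 33, 30, 18, 8, 45, 37]


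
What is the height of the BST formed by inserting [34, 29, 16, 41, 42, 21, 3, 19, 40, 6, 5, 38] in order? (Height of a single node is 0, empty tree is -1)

Insertion order: [34, 29, 16, 41, 42, 21, 3, 19, 40, 6, 5, 38]
Tree (level-order array): [34, 29, 41, 16, None, 40, 42, 3, 21, 38, None, None, None, None, 6, 19, None, None, None, 5]
Compute height bottom-up (empty subtree = -1):
  height(5) = 1 + max(-1, -1) = 0
  height(6) = 1 + max(0, -1) = 1
  height(3) = 1 + max(-1, 1) = 2
  height(19) = 1 + max(-1, -1) = 0
  height(21) = 1 + max(0, -1) = 1
  height(16) = 1 + max(2, 1) = 3
  height(29) = 1 + max(3, -1) = 4
  height(38) = 1 + max(-1, -1) = 0
  height(40) = 1 + max(0, -1) = 1
  height(42) = 1 + max(-1, -1) = 0
  height(41) = 1 + max(1, 0) = 2
  height(34) = 1 + max(4, 2) = 5
Height = 5


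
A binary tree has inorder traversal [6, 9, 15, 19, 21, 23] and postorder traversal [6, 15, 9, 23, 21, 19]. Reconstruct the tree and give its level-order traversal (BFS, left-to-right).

Inorder:   [6, 9, 15, 19, 21, 23]
Postorder: [6, 15, 9, 23, 21, 19]
Algorithm: postorder visits root last, so walk postorder right-to-left;
each value is the root of the current inorder slice — split it at that
value, recurse on the right subtree first, then the left.
Recursive splits:
  root=19; inorder splits into left=[6, 9, 15], right=[21, 23]
  root=21; inorder splits into left=[], right=[23]
  root=23; inorder splits into left=[], right=[]
  root=9; inorder splits into left=[6], right=[15]
  root=15; inorder splits into left=[], right=[]
  root=6; inorder splits into left=[], right=[]
Reconstructed level-order: [19, 9, 21, 6, 15, 23]


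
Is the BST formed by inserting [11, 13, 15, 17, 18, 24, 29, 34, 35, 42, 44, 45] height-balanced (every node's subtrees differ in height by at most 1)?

Tree (level-order array): [11, None, 13, None, 15, None, 17, None, 18, None, 24, None, 29, None, 34, None, 35, None, 42, None, 44, None, 45]
Definition: a tree is height-balanced if, at every node, |h(left) - h(right)| <= 1 (empty subtree has height -1).
Bottom-up per-node check:
  node 45: h_left=-1, h_right=-1, diff=0 [OK], height=0
  node 44: h_left=-1, h_right=0, diff=1 [OK], height=1
  node 42: h_left=-1, h_right=1, diff=2 [FAIL (|-1-1|=2 > 1)], height=2
  node 35: h_left=-1, h_right=2, diff=3 [FAIL (|-1-2|=3 > 1)], height=3
  node 34: h_left=-1, h_right=3, diff=4 [FAIL (|-1-3|=4 > 1)], height=4
  node 29: h_left=-1, h_right=4, diff=5 [FAIL (|-1-4|=5 > 1)], height=5
  node 24: h_left=-1, h_right=5, diff=6 [FAIL (|-1-5|=6 > 1)], height=6
  node 18: h_left=-1, h_right=6, diff=7 [FAIL (|-1-6|=7 > 1)], height=7
  node 17: h_left=-1, h_right=7, diff=8 [FAIL (|-1-7|=8 > 1)], height=8
  node 15: h_left=-1, h_right=8, diff=9 [FAIL (|-1-8|=9 > 1)], height=9
  node 13: h_left=-1, h_right=9, diff=10 [FAIL (|-1-9|=10 > 1)], height=10
  node 11: h_left=-1, h_right=10, diff=11 [FAIL (|-1-10|=11 > 1)], height=11
Node 42 violates the condition: |-1 - 1| = 2 > 1.
Result: Not balanced


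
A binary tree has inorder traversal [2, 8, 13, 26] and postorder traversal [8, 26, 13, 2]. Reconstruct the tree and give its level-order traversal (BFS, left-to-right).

Inorder:   [2, 8, 13, 26]
Postorder: [8, 26, 13, 2]
Algorithm: postorder visits root last, so walk postorder right-to-left;
each value is the root of the current inorder slice — split it at that
value, recurse on the right subtree first, then the left.
Recursive splits:
  root=2; inorder splits into left=[], right=[8, 13, 26]
  root=13; inorder splits into left=[8], right=[26]
  root=26; inorder splits into left=[], right=[]
  root=8; inorder splits into left=[], right=[]
Reconstructed level-order: [2, 13, 8, 26]


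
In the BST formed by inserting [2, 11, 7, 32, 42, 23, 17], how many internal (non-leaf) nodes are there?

Tree built from: [2, 11, 7, 32, 42, 23, 17]
Tree (level-order array): [2, None, 11, 7, 32, None, None, 23, 42, 17]
Rule: An internal node has at least one child.
Per-node child counts:
  node 2: 1 child(ren)
  node 11: 2 child(ren)
  node 7: 0 child(ren)
  node 32: 2 child(ren)
  node 23: 1 child(ren)
  node 17: 0 child(ren)
  node 42: 0 child(ren)
Matching nodes: [2, 11, 32, 23]
Count of internal (non-leaf) nodes: 4


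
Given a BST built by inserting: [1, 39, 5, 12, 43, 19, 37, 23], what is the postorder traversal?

Tree insertion order: [1, 39, 5, 12, 43, 19, 37, 23]
Tree (level-order array): [1, None, 39, 5, 43, None, 12, None, None, None, 19, None, 37, 23]
Postorder traversal: [23, 37, 19, 12, 5, 43, 39, 1]


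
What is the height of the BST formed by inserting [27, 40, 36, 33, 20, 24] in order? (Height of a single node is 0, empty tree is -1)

Insertion order: [27, 40, 36, 33, 20, 24]
Tree (level-order array): [27, 20, 40, None, 24, 36, None, None, None, 33]
Compute height bottom-up (empty subtree = -1):
  height(24) = 1 + max(-1, -1) = 0
  height(20) = 1 + max(-1, 0) = 1
  height(33) = 1 + max(-1, -1) = 0
  height(36) = 1 + max(0, -1) = 1
  height(40) = 1 + max(1, -1) = 2
  height(27) = 1 + max(1, 2) = 3
Height = 3


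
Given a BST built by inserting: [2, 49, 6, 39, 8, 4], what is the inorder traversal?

Tree insertion order: [2, 49, 6, 39, 8, 4]
Tree (level-order array): [2, None, 49, 6, None, 4, 39, None, None, 8]
Inorder traversal: [2, 4, 6, 8, 39, 49]


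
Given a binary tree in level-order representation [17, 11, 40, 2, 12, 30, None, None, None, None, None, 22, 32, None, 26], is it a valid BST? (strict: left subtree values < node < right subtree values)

Level-order array: [17, 11, 40, 2, 12, 30, None, None, None, None, None, 22, 32, None, 26]
Validate using subtree bounds (lo, hi): at each node, require lo < value < hi,
then recurse left with hi=value and right with lo=value.
Preorder trace (stopping at first violation):
  at node 17 with bounds (-inf, +inf): OK
  at node 11 with bounds (-inf, 17): OK
  at node 2 with bounds (-inf, 11): OK
  at node 12 with bounds (11, 17): OK
  at node 40 with bounds (17, +inf): OK
  at node 30 with bounds (17, 40): OK
  at node 22 with bounds (17, 30): OK
  at node 26 with bounds (22, 30): OK
  at node 32 with bounds (30, 40): OK
No violation found at any node.
Result: Valid BST


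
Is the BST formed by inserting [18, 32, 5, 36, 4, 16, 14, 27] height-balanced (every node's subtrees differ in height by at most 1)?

Tree (level-order array): [18, 5, 32, 4, 16, 27, 36, None, None, 14]
Definition: a tree is height-balanced if, at every node, |h(left) - h(right)| <= 1 (empty subtree has height -1).
Bottom-up per-node check:
  node 4: h_left=-1, h_right=-1, diff=0 [OK], height=0
  node 14: h_left=-1, h_right=-1, diff=0 [OK], height=0
  node 16: h_left=0, h_right=-1, diff=1 [OK], height=1
  node 5: h_left=0, h_right=1, diff=1 [OK], height=2
  node 27: h_left=-1, h_right=-1, diff=0 [OK], height=0
  node 36: h_left=-1, h_right=-1, diff=0 [OK], height=0
  node 32: h_left=0, h_right=0, diff=0 [OK], height=1
  node 18: h_left=2, h_right=1, diff=1 [OK], height=3
All nodes satisfy the balance condition.
Result: Balanced


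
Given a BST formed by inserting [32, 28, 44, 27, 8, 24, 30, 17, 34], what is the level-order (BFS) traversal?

Tree insertion order: [32, 28, 44, 27, 8, 24, 30, 17, 34]
Tree (level-order array): [32, 28, 44, 27, 30, 34, None, 8, None, None, None, None, None, None, 24, 17]
BFS from the root, enqueuing left then right child of each popped node:
  queue [32] -> pop 32, enqueue [28, 44], visited so far: [32]
  queue [28, 44] -> pop 28, enqueue [27, 30], visited so far: [32, 28]
  queue [44, 27, 30] -> pop 44, enqueue [34], visited so far: [32, 28, 44]
  queue [27, 30, 34] -> pop 27, enqueue [8], visited so far: [32, 28, 44, 27]
  queue [30, 34, 8] -> pop 30, enqueue [none], visited so far: [32, 28, 44, 27, 30]
  queue [34, 8] -> pop 34, enqueue [none], visited so far: [32, 28, 44, 27, 30, 34]
  queue [8] -> pop 8, enqueue [24], visited so far: [32, 28, 44, 27, 30, 34, 8]
  queue [24] -> pop 24, enqueue [17], visited so far: [32, 28, 44, 27, 30, 34, 8, 24]
  queue [17] -> pop 17, enqueue [none], visited so far: [32, 28, 44, 27, 30, 34, 8, 24, 17]
Result: [32, 28, 44, 27, 30, 34, 8, 24, 17]


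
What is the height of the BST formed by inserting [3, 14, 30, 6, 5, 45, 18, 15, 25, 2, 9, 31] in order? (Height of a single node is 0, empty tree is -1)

Insertion order: [3, 14, 30, 6, 5, 45, 18, 15, 25, 2, 9, 31]
Tree (level-order array): [3, 2, 14, None, None, 6, 30, 5, 9, 18, 45, None, None, None, None, 15, 25, 31]
Compute height bottom-up (empty subtree = -1):
  height(2) = 1 + max(-1, -1) = 0
  height(5) = 1 + max(-1, -1) = 0
  height(9) = 1 + max(-1, -1) = 0
  height(6) = 1 + max(0, 0) = 1
  height(15) = 1 + max(-1, -1) = 0
  height(25) = 1 + max(-1, -1) = 0
  height(18) = 1 + max(0, 0) = 1
  height(31) = 1 + max(-1, -1) = 0
  height(45) = 1 + max(0, -1) = 1
  height(30) = 1 + max(1, 1) = 2
  height(14) = 1 + max(1, 2) = 3
  height(3) = 1 + max(0, 3) = 4
Height = 4


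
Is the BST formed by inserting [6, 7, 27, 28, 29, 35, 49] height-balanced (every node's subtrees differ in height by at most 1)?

Tree (level-order array): [6, None, 7, None, 27, None, 28, None, 29, None, 35, None, 49]
Definition: a tree is height-balanced if, at every node, |h(left) - h(right)| <= 1 (empty subtree has height -1).
Bottom-up per-node check:
  node 49: h_left=-1, h_right=-1, diff=0 [OK], height=0
  node 35: h_left=-1, h_right=0, diff=1 [OK], height=1
  node 29: h_left=-1, h_right=1, diff=2 [FAIL (|-1-1|=2 > 1)], height=2
  node 28: h_left=-1, h_right=2, diff=3 [FAIL (|-1-2|=3 > 1)], height=3
  node 27: h_left=-1, h_right=3, diff=4 [FAIL (|-1-3|=4 > 1)], height=4
  node 7: h_left=-1, h_right=4, diff=5 [FAIL (|-1-4|=5 > 1)], height=5
  node 6: h_left=-1, h_right=5, diff=6 [FAIL (|-1-5|=6 > 1)], height=6
Node 29 violates the condition: |-1 - 1| = 2 > 1.
Result: Not balanced


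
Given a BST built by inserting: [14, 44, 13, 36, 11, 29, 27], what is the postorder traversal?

Tree insertion order: [14, 44, 13, 36, 11, 29, 27]
Tree (level-order array): [14, 13, 44, 11, None, 36, None, None, None, 29, None, 27]
Postorder traversal: [11, 13, 27, 29, 36, 44, 14]


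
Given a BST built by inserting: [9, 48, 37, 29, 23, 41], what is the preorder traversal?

Tree insertion order: [9, 48, 37, 29, 23, 41]
Tree (level-order array): [9, None, 48, 37, None, 29, 41, 23]
Preorder traversal: [9, 48, 37, 29, 23, 41]


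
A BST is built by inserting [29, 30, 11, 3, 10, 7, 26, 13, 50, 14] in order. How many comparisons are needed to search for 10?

Search path for 10: 29 -> 11 -> 3 -> 10
Found: True
Comparisons: 4


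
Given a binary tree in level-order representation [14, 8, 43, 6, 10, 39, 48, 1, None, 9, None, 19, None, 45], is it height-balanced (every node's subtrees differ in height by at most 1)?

Tree (level-order array): [14, 8, 43, 6, 10, 39, 48, 1, None, 9, None, 19, None, 45]
Definition: a tree is height-balanced if, at every node, |h(left) - h(right)| <= 1 (empty subtree has height -1).
Bottom-up per-node check:
  node 1: h_left=-1, h_right=-1, diff=0 [OK], height=0
  node 6: h_left=0, h_right=-1, diff=1 [OK], height=1
  node 9: h_left=-1, h_right=-1, diff=0 [OK], height=0
  node 10: h_left=0, h_right=-1, diff=1 [OK], height=1
  node 8: h_left=1, h_right=1, diff=0 [OK], height=2
  node 19: h_left=-1, h_right=-1, diff=0 [OK], height=0
  node 39: h_left=0, h_right=-1, diff=1 [OK], height=1
  node 45: h_left=-1, h_right=-1, diff=0 [OK], height=0
  node 48: h_left=0, h_right=-1, diff=1 [OK], height=1
  node 43: h_left=1, h_right=1, diff=0 [OK], height=2
  node 14: h_left=2, h_right=2, diff=0 [OK], height=3
All nodes satisfy the balance condition.
Result: Balanced


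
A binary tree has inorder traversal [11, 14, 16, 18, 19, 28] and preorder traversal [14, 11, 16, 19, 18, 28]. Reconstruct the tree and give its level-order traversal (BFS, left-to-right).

Inorder:  [11, 14, 16, 18, 19, 28]
Preorder: [14, 11, 16, 19, 18, 28]
Algorithm: preorder visits root first, so consume preorder in order;
for each root, split the current inorder slice at that value into
left-subtree inorder and right-subtree inorder, then recurse.
Recursive splits:
  root=14; inorder splits into left=[11], right=[16, 18, 19, 28]
  root=11; inorder splits into left=[], right=[]
  root=16; inorder splits into left=[], right=[18, 19, 28]
  root=19; inorder splits into left=[18], right=[28]
  root=18; inorder splits into left=[], right=[]
  root=28; inorder splits into left=[], right=[]
Reconstructed level-order: [14, 11, 16, 19, 18, 28]


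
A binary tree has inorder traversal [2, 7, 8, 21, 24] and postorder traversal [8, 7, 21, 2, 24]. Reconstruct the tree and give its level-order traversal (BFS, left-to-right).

Inorder:   [2, 7, 8, 21, 24]
Postorder: [8, 7, 21, 2, 24]
Algorithm: postorder visits root last, so walk postorder right-to-left;
each value is the root of the current inorder slice — split it at that
value, recurse on the right subtree first, then the left.
Recursive splits:
  root=24; inorder splits into left=[2, 7, 8, 21], right=[]
  root=2; inorder splits into left=[], right=[7, 8, 21]
  root=21; inorder splits into left=[7, 8], right=[]
  root=7; inorder splits into left=[], right=[8]
  root=8; inorder splits into left=[], right=[]
Reconstructed level-order: [24, 2, 21, 7, 8]


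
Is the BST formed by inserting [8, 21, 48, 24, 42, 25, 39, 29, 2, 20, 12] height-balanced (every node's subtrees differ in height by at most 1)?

Tree (level-order array): [8, 2, 21, None, None, 20, 48, 12, None, 24, None, None, None, None, 42, 25, None, None, 39, 29]
Definition: a tree is height-balanced if, at every node, |h(left) - h(right)| <= 1 (empty subtree has height -1).
Bottom-up per-node check:
  node 2: h_left=-1, h_right=-1, diff=0 [OK], height=0
  node 12: h_left=-1, h_right=-1, diff=0 [OK], height=0
  node 20: h_left=0, h_right=-1, diff=1 [OK], height=1
  node 29: h_left=-1, h_right=-1, diff=0 [OK], height=0
  node 39: h_left=0, h_right=-1, diff=1 [OK], height=1
  node 25: h_left=-1, h_right=1, diff=2 [FAIL (|-1-1|=2 > 1)], height=2
  node 42: h_left=2, h_right=-1, diff=3 [FAIL (|2--1|=3 > 1)], height=3
  node 24: h_left=-1, h_right=3, diff=4 [FAIL (|-1-3|=4 > 1)], height=4
  node 48: h_left=4, h_right=-1, diff=5 [FAIL (|4--1|=5 > 1)], height=5
  node 21: h_left=1, h_right=5, diff=4 [FAIL (|1-5|=4 > 1)], height=6
  node 8: h_left=0, h_right=6, diff=6 [FAIL (|0-6|=6 > 1)], height=7
Node 25 violates the condition: |-1 - 1| = 2 > 1.
Result: Not balanced


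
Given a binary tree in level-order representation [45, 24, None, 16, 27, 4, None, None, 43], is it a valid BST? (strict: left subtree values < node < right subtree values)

Level-order array: [45, 24, None, 16, 27, 4, None, None, 43]
Validate using subtree bounds (lo, hi): at each node, require lo < value < hi,
then recurse left with hi=value and right with lo=value.
Preorder trace (stopping at first violation):
  at node 45 with bounds (-inf, +inf): OK
  at node 24 with bounds (-inf, 45): OK
  at node 16 with bounds (-inf, 24): OK
  at node 4 with bounds (-inf, 16): OK
  at node 27 with bounds (24, 45): OK
  at node 43 with bounds (27, 45): OK
No violation found at any node.
Result: Valid BST


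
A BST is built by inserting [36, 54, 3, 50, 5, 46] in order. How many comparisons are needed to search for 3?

Search path for 3: 36 -> 3
Found: True
Comparisons: 2


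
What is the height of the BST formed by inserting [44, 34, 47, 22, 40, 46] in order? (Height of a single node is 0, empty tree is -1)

Insertion order: [44, 34, 47, 22, 40, 46]
Tree (level-order array): [44, 34, 47, 22, 40, 46]
Compute height bottom-up (empty subtree = -1):
  height(22) = 1 + max(-1, -1) = 0
  height(40) = 1 + max(-1, -1) = 0
  height(34) = 1 + max(0, 0) = 1
  height(46) = 1 + max(-1, -1) = 0
  height(47) = 1 + max(0, -1) = 1
  height(44) = 1 + max(1, 1) = 2
Height = 2


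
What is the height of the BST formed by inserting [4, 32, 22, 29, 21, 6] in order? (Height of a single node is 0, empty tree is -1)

Insertion order: [4, 32, 22, 29, 21, 6]
Tree (level-order array): [4, None, 32, 22, None, 21, 29, 6]
Compute height bottom-up (empty subtree = -1):
  height(6) = 1 + max(-1, -1) = 0
  height(21) = 1 + max(0, -1) = 1
  height(29) = 1 + max(-1, -1) = 0
  height(22) = 1 + max(1, 0) = 2
  height(32) = 1 + max(2, -1) = 3
  height(4) = 1 + max(-1, 3) = 4
Height = 4


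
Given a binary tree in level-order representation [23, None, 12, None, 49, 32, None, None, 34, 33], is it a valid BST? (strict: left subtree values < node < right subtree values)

Level-order array: [23, None, 12, None, 49, 32, None, None, 34, 33]
Validate using subtree bounds (lo, hi): at each node, require lo < value < hi,
then recurse left with hi=value and right with lo=value.
Preorder trace (stopping at first violation):
  at node 23 with bounds (-inf, +inf): OK
  at node 12 with bounds (23, +inf): VIOLATION
Node 12 violates its bound: not (23 < 12 < +inf).
Result: Not a valid BST


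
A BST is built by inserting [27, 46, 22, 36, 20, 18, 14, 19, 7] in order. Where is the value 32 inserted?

Starting tree (level order): [27, 22, 46, 20, None, 36, None, 18, None, None, None, 14, 19, 7]
Insertion path: 27 -> 46 -> 36
Result: insert 32 as left child of 36
Final tree (level order): [27, 22, 46, 20, None, 36, None, 18, None, 32, None, 14, 19, None, None, 7]


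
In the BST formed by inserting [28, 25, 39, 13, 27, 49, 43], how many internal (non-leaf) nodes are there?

Tree built from: [28, 25, 39, 13, 27, 49, 43]
Tree (level-order array): [28, 25, 39, 13, 27, None, 49, None, None, None, None, 43]
Rule: An internal node has at least one child.
Per-node child counts:
  node 28: 2 child(ren)
  node 25: 2 child(ren)
  node 13: 0 child(ren)
  node 27: 0 child(ren)
  node 39: 1 child(ren)
  node 49: 1 child(ren)
  node 43: 0 child(ren)
Matching nodes: [28, 25, 39, 49]
Count of internal (non-leaf) nodes: 4


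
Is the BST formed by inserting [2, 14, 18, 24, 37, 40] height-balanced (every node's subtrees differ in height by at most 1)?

Tree (level-order array): [2, None, 14, None, 18, None, 24, None, 37, None, 40]
Definition: a tree is height-balanced if, at every node, |h(left) - h(right)| <= 1 (empty subtree has height -1).
Bottom-up per-node check:
  node 40: h_left=-1, h_right=-1, diff=0 [OK], height=0
  node 37: h_left=-1, h_right=0, diff=1 [OK], height=1
  node 24: h_left=-1, h_right=1, diff=2 [FAIL (|-1-1|=2 > 1)], height=2
  node 18: h_left=-1, h_right=2, diff=3 [FAIL (|-1-2|=3 > 1)], height=3
  node 14: h_left=-1, h_right=3, diff=4 [FAIL (|-1-3|=4 > 1)], height=4
  node 2: h_left=-1, h_right=4, diff=5 [FAIL (|-1-4|=5 > 1)], height=5
Node 24 violates the condition: |-1 - 1| = 2 > 1.
Result: Not balanced


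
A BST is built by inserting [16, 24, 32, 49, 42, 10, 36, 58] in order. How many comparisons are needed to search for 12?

Search path for 12: 16 -> 10
Found: False
Comparisons: 2


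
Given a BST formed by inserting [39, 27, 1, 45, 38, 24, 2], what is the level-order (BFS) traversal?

Tree insertion order: [39, 27, 1, 45, 38, 24, 2]
Tree (level-order array): [39, 27, 45, 1, 38, None, None, None, 24, None, None, 2]
BFS from the root, enqueuing left then right child of each popped node:
  queue [39] -> pop 39, enqueue [27, 45], visited so far: [39]
  queue [27, 45] -> pop 27, enqueue [1, 38], visited so far: [39, 27]
  queue [45, 1, 38] -> pop 45, enqueue [none], visited so far: [39, 27, 45]
  queue [1, 38] -> pop 1, enqueue [24], visited so far: [39, 27, 45, 1]
  queue [38, 24] -> pop 38, enqueue [none], visited so far: [39, 27, 45, 1, 38]
  queue [24] -> pop 24, enqueue [2], visited so far: [39, 27, 45, 1, 38, 24]
  queue [2] -> pop 2, enqueue [none], visited so far: [39, 27, 45, 1, 38, 24, 2]
Result: [39, 27, 45, 1, 38, 24, 2]


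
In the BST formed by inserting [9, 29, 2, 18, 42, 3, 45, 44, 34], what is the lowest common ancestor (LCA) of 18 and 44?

Tree insertion order: [9, 29, 2, 18, 42, 3, 45, 44, 34]
Tree (level-order array): [9, 2, 29, None, 3, 18, 42, None, None, None, None, 34, 45, None, None, 44]
In a BST, the LCA of p=18, q=44 is the first node v on the
root-to-leaf path with p <= v <= q (go left if both < v, right if both > v).
Walk from root:
  at 9: both 18 and 44 > 9, go right
  at 29: 18 <= 29 <= 44, this is the LCA
LCA = 29


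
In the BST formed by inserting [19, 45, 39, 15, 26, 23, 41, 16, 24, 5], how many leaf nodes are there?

Tree built from: [19, 45, 39, 15, 26, 23, 41, 16, 24, 5]
Tree (level-order array): [19, 15, 45, 5, 16, 39, None, None, None, None, None, 26, 41, 23, None, None, None, None, 24]
Rule: A leaf has 0 children.
Per-node child counts:
  node 19: 2 child(ren)
  node 15: 2 child(ren)
  node 5: 0 child(ren)
  node 16: 0 child(ren)
  node 45: 1 child(ren)
  node 39: 2 child(ren)
  node 26: 1 child(ren)
  node 23: 1 child(ren)
  node 24: 0 child(ren)
  node 41: 0 child(ren)
Matching nodes: [5, 16, 24, 41]
Count of leaf nodes: 4


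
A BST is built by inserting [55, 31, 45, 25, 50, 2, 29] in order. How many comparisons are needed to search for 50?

Search path for 50: 55 -> 31 -> 45 -> 50
Found: True
Comparisons: 4


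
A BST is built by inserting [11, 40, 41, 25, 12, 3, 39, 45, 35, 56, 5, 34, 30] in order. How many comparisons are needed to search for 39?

Search path for 39: 11 -> 40 -> 25 -> 39
Found: True
Comparisons: 4


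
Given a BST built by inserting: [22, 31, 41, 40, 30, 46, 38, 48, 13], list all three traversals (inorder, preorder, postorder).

Tree insertion order: [22, 31, 41, 40, 30, 46, 38, 48, 13]
Tree (level-order array): [22, 13, 31, None, None, 30, 41, None, None, 40, 46, 38, None, None, 48]
Inorder (L, root, R): [13, 22, 30, 31, 38, 40, 41, 46, 48]
Preorder (root, L, R): [22, 13, 31, 30, 41, 40, 38, 46, 48]
Postorder (L, R, root): [13, 30, 38, 40, 48, 46, 41, 31, 22]


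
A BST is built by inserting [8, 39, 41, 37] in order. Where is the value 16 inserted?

Starting tree (level order): [8, None, 39, 37, 41]
Insertion path: 8 -> 39 -> 37
Result: insert 16 as left child of 37
Final tree (level order): [8, None, 39, 37, 41, 16]


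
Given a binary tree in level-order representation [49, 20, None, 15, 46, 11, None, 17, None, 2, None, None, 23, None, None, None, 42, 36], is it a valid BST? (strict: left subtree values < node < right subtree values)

Level-order array: [49, 20, None, 15, 46, 11, None, 17, None, 2, None, None, 23, None, None, None, 42, 36]
Validate using subtree bounds (lo, hi): at each node, require lo < value < hi,
then recurse left with hi=value and right with lo=value.
Preorder trace (stopping at first violation):
  at node 49 with bounds (-inf, +inf): OK
  at node 20 with bounds (-inf, 49): OK
  at node 15 with bounds (-inf, 20): OK
  at node 11 with bounds (-inf, 15): OK
  at node 2 with bounds (-inf, 11): OK
  at node 46 with bounds (20, 49): OK
  at node 17 with bounds (20, 46): VIOLATION
Node 17 violates its bound: not (20 < 17 < 46).
Result: Not a valid BST


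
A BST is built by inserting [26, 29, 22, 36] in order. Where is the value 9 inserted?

Starting tree (level order): [26, 22, 29, None, None, None, 36]
Insertion path: 26 -> 22
Result: insert 9 as left child of 22
Final tree (level order): [26, 22, 29, 9, None, None, 36]


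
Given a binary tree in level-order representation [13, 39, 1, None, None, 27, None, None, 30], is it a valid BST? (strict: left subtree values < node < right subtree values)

Level-order array: [13, 39, 1, None, None, 27, None, None, 30]
Validate using subtree bounds (lo, hi): at each node, require lo < value < hi,
then recurse left with hi=value and right with lo=value.
Preorder trace (stopping at first violation):
  at node 13 with bounds (-inf, +inf): OK
  at node 39 with bounds (-inf, 13): VIOLATION
Node 39 violates its bound: not (-inf < 39 < 13).
Result: Not a valid BST


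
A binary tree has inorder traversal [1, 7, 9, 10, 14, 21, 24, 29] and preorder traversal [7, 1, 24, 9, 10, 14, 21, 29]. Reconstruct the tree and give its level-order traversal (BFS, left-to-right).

Inorder:  [1, 7, 9, 10, 14, 21, 24, 29]
Preorder: [7, 1, 24, 9, 10, 14, 21, 29]
Algorithm: preorder visits root first, so consume preorder in order;
for each root, split the current inorder slice at that value into
left-subtree inorder and right-subtree inorder, then recurse.
Recursive splits:
  root=7; inorder splits into left=[1], right=[9, 10, 14, 21, 24, 29]
  root=1; inorder splits into left=[], right=[]
  root=24; inorder splits into left=[9, 10, 14, 21], right=[29]
  root=9; inorder splits into left=[], right=[10, 14, 21]
  root=10; inorder splits into left=[], right=[14, 21]
  root=14; inorder splits into left=[], right=[21]
  root=21; inorder splits into left=[], right=[]
  root=29; inorder splits into left=[], right=[]
Reconstructed level-order: [7, 1, 24, 9, 29, 10, 14, 21]


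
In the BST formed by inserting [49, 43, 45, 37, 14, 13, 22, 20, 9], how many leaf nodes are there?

Tree built from: [49, 43, 45, 37, 14, 13, 22, 20, 9]
Tree (level-order array): [49, 43, None, 37, 45, 14, None, None, None, 13, 22, 9, None, 20]
Rule: A leaf has 0 children.
Per-node child counts:
  node 49: 1 child(ren)
  node 43: 2 child(ren)
  node 37: 1 child(ren)
  node 14: 2 child(ren)
  node 13: 1 child(ren)
  node 9: 0 child(ren)
  node 22: 1 child(ren)
  node 20: 0 child(ren)
  node 45: 0 child(ren)
Matching nodes: [9, 20, 45]
Count of leaf nodes: 3


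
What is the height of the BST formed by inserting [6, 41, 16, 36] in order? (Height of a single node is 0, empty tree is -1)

Insertion order: [6, 41, 16, 36]
Tree (level-order array): [6, None, 41, 16, None, None, 36]
Compute height bottom-up (empty subtree = -1):
  height(36) = 1 + max(-1, -1) = 0
  height(16) = 1 + max(-1, 0) = 1
  height(41) = 1 + max(1, -1) = 2
  height(6) = 1 + max(-1, 2) = 3
Height = 3


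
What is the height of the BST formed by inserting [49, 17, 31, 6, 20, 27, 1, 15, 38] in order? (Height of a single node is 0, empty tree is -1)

Insertion order: [49, 17, 31, 6, 20, 27, 1, 15, 38]
Tree (level-order array): [49, 17, None, 6, 31, 1, 15, 20, 38, None, None, None, None, None, 27]
Compute height bottom-up (empty subtree = -1):
  height(1) = 1 + max(-1, -1) = 0
  height(15) = 1 + max(-1, -1) = 0
  height(6) = 1 + max(0, 0) = 1
  height(27) = 1 + max(-1, -1) = 0
  height(20) = 1 + max(-1, 0) = 1
  height(38) = 1 + max(-1, -1) = 0
  height(31) = 1 + max(1, 0) = 2
  height(17) = 1 + max(1, 2) = 3
  height(49) = 1 + max(3, -1) = 4
Height = 4


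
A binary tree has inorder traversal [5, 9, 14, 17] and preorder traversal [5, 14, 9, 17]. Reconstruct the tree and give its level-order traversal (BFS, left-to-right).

Inorder:  [5, 9, 14, 17]
Preorder: [5, 14, 9, 17]
Algorithm: preorder visits root first, so consume preorder in order;
for each root, split the current inorder slice at that value into
left-subtree inorder and right-subtree inorder, then recurse.
Recursive splits:
  root=5; inorder splits into left=[], right=[9, 14, 17]
  root=14; inorder splits into left=[9], right=[17]
  root=9; inorder splits into left=[], right=[]
  root=17; inorder splits into left=[], right=[]
Reconstructed level-order: [5, 14, 9, 17]


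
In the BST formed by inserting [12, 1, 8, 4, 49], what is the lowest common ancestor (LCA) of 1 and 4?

Tree insertion order: [12, 1, 8, 4, 49]
Tree (level-order array): [12, 1, 49, None, 8, None, None, 4]
In a BST, the LCA of p=1, q=4 is the first node v on the
root-to-leaf path with p <= v <= q (go left if both < v, right if both > v).
Walk from root:
  at 12: both 1 and 4 < 12, go left
  at 1: 1 <= 1 <= 4, this is the LCA
LCA = 1


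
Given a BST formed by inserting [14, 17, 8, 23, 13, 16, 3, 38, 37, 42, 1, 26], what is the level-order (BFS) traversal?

Tree insertion order: [14, 17, 8, 23, 13, 16, 3, 38, 37, 42, 1, 26]
Tree (level-order array): [14, 8, 17, 3, 13, 16, 23, 1, None, None, None, None, None, None, 38, None, None, 37, 42, 26]
BFS from the root, enqueuing left then right child of each popped node:
  queue [14] -> pop 14, enqueue [8, 17], visited so far: [14]
  queue [8, 17] -> pop 8, enqueue [3, 13], visited so far: [14, 8]
  queue [17, 3, 13] -> pop 17, enqueue [16, 23], visited so far: [14, 8, 17]
  queue [3, 13, 16, 23] -> pop 3, enqueue [1], visited so far: [14, 8, 17, 3]
  queue [13, 16, 23, 1] -> pop 13, enqueue [none], visited so far: [14, 8, 17, 3, 13]
  queue [16, 23, 1] -> pop 16, enqueue [none], visited so far: [14, 8, 17, 3, 13, 16]
  queue [23, 1] -> pop 23, enqueue [38], visited so far: [14, 8, 17, 3, 13, 16, 23]
  queue [1, 38] -> pop 1, enqueue [none], visited so far: [14, 8, 17, 3, 13, 16, 23, 1]
  queue [38] -> pop 38, enqueue [37, 42], visited so far: [14, 8, 17, 3, 13, 16, 23, 1, 38]
  queue [37, 42] -> pop 37, enqueue [26], visited so far: [14, 8, 17, 3, 13, 16, 23, 1, 38, 37]
  queue [42, 26] -> pop 42, enqueue [none], visited so far: [14, 8, 17, 3, 13, 16, 23, 1, 38, 37, 42]
  queue [26] -> pop 26, enqueue [none], visited so far: [14, 8, 17, 3, 13, 16, 23, 1, 38, 37, 42, 26]
Result: [14, 8, 17, 3, 13, 16, 23, 1, 38, 37, 42, 26]


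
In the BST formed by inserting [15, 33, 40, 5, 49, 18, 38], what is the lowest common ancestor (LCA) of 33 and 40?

Tree insertion order: [15, 33, 40, 5, 49, 18, 38]
Tree (level-order array): [15, 5, 33, None, None, 18, 40, None, None, 38, 49]
In a BST, the LCA of p=33, q=40 is the first node v on the
root-to-leaf path with p <= v <= q (go left if both < v, right if both > v).
Walk from root:
  at 15: both 33 and 40 > 15, go right
  at 33: 33 <= 33 <= 40, this is the LCA
LCA = 33


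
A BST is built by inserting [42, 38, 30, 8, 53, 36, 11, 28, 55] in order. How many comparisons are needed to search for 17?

Search path for 17: 42 -> 38 -> 30 -> 8 -> 11 -> 28
Found: False
Comparisons: 6


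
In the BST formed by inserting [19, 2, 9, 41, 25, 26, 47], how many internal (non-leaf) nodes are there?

Tree built from: [19, 2, 9, 41, 25, 26, 47]
Tree (level-order array): [19, 2, 41, None, 9, 25, 47, None, None, None, 26]
Rule: An internal node has at least one child.
Per-node child counts:
  node 19: 2 child(ren)
  node 2: 1 child(ren)
  node 9: 0 child(ren)
  node 41: 2 child(ren)
  node 25: 1 child(ren)
  node 26: 0 child(ren)
  node 47: 0 child(ren)
Matching nodes: [19, 2, 41, 25]
Count of internal (non-leaf) nodes: 4


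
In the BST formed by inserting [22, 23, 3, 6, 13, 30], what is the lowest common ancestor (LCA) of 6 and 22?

Tree insertion order: [22, 23, 3, 6, 13, 30]
Tree (level-order array): [22, 3, 23, None, 6, None, 30, None, 13]
In a BST, the LCA of p=6, q=22 is the first node v on the
root-to-leaf path with p <= v <= q (go left if both < v, right if both > v).
Walk from root:
  at 22: 6 <= 22 <= 22, this is the LCA
LCA = 22


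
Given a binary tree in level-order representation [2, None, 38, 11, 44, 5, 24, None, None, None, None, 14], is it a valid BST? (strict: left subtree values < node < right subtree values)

Level-order array: [2, None, 38, 11, 44, 5, 24, None, None, None, None, 14]
Validate using subtree bounds (lo, hi): at each node, require lo < value < hi,
then recurse left with hi=value and right with lo=value.
Preorder trace (stopping at first violation):
  at node 2 with bounds (-inf, +inf): OK
  at node 38 with bounds (2, +inf): OK
  at node 11 with bounds (2, 38): OK
  at node 5 with bounds (2, 11): OK
  at node 24 with bounds (11, 38): OK
  at node 14 with bounds (11, 24): OK
  at node 44 with bounds (38, +inf): OK
No violation found at any node.
Result: Valid BST


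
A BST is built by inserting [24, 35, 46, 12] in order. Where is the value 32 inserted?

Starting tree (level order): [24, 12, 35, None, None, None, 46]
Insertion path: 24 -> 35
Result: insert 32 as left child of 35
Final tree (level order): [24, 12, 35, None, None, 32, 46]


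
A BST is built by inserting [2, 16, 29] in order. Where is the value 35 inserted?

Starting tree (level order): [2, None, 16, None, 29]
Insertion path: 2 -> 16 -> 29
Result: insert 35 as right child of 29
Final tree (level order): [2, None, 16, None, 29, None, 35]


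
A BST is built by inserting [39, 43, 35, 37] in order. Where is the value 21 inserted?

Starting tree (level order): [39, 35, 43, None, 37]
Insertion path: 39 -> 35
Result: insert 21 as left child of 35
Final tree (level order): [39, 35, 43, 21, 37]


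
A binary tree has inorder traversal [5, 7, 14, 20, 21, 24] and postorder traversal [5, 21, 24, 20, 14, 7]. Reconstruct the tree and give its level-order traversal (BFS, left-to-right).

Inorder:   [5, 7, 14, 20, 21, 24]
Postorder: [5, 21, 24, 20, 14, 7]
Algorithm: postorder visits root last, so walk postorder right-to-left;
each value is the root of the current inorder slice — split it at that
value, recurse on the right subtree first, then the left.
Recursive splits:
  root=7; inorder splits into left=[5], right=[14, 20, 21, 24]
  root=14; inorder splits into left=[], right=[20, 21, 24]
  root=20; inorder splits into left=[], right=[21, 24]
  root=24; inorder splits into left=[21], right=[]
  root=21; inorder splits into left=[], right=[]
  root=5; inorder splits into left=[], right=[]
Reconstructed level-order: [7, 5, 14, 20, 24, 21]


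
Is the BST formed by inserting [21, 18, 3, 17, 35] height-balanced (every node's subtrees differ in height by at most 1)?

Tree (level-order array): [21, 18, 35, 3, None, None, None, None, 17]
Definition: a tree is height-balanced if, at every node, |h(left) - h(right)| <= 1 (empty subtree has height -1).
Bottom-up per-node check:
  node 17: h_left=-1, h_right=-1, diff=0 [OK], height=0
  node 3: h_left=-1, h_right=0, diff=1 [OK], height=1
  node 18: h_left=1, h_right=-1, diff=2 [FAIL (|1--1|=2 > 1)], height=2
  node 35: h_left=-1, h_right=-1, diff=0 [OK], height=0
  node 21: h_left=2, h_right=0, diff=2 [FAIL (|2-0|=2 > 1)], height=3
Node 18 violates the condition: |1 - -1| = 2 > 1.
Result: Not balanced


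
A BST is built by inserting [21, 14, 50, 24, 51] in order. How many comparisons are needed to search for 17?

Search path for 17: 21 -> 14
Found: False
Comparisons: 2


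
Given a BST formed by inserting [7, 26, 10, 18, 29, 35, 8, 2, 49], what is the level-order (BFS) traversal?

Tree insertion order: [7, 26, 10, 18, 29, 35, 8, 2, 49]
Tree (level-order array): [7, 2, 26, None, None, 10, 29, 8, 18, None, 35, None, None, None, None, None, 49]
BFS from the root, enqueuing left then right child of each popped node:
  queue [7] -> pop 7, enqueue [2, 26], visited so far: [7]
  queue [2, 26] -> pop 2, enqueue [none], visited so far: [7, 2]
  queue [26] -> pop 26, enqueue [10, 29], visited so far: [7, 2, 26]
  queue [10, 29] -> pop 10, enqueue [8, 18], visited so far: [7, 2, 26, 10]
  queue [29, 8, 18] -> pop 29, enqueue [35], visited so far: [7, 2, 26, 10, 29]
  queue [8, 18, 35] -> pop 8, enqueue [none], visited so far: [7, 2, 26, 10, 29, 8]
  queue [18, 35] -> pop 18, enqueue [none], visited so far: [7, 2, 26, 10, 29, 8, 18]
  queue [35] -> pop 35, enqueue [49], visited so far: [7, 2, 26, 10, 29, 8, 18, 35]
  queue [49] -> pop 49, enqueue [none], visited so far: [7, 2, 26, 10, 29, 8, 18, 35, 49]
Result: [7, 2, 26, 10, 29, 8, 18, 35, 49]


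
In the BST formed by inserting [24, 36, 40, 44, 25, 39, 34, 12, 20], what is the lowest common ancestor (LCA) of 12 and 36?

Tree insertion order: [24, 36, 40, 44, 25, 39, 34, 12, 20]
Tree (level-order array): [24, 12, 36, None, 20, 25, 40, None, None, None, 34, 39, 44]
In a BST, the LCA of p=12, q=36 is the first node v on the
root-to-leaf path with p <= v <= q (go left if both < v, right if both > v).
Walk from root:
  at 24: 12 <= 24 <= 36, this is the LCA
LCA = 24


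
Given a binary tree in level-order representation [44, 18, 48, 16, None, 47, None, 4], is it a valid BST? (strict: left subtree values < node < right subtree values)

Level-order array: [44, 18, 48, 16, None, 47, None, 4]
Validate using subtree bounds (lo, hi): at each node, require lo < value < hi,
then recurse left with hi=value and right with lo=value.
Preorder trace (stopping at first violation):
  at node 44 with bounds (-inf, +inf): OK
  at node 18 with bounds (-inf, 44): OK
  at node 16 with bounds (-inf, 18): OK
  at node 4 with bounds (-inf, 16): OK
  at node 48 with bounds (44, +inf): OK
  at node 47 with bounds (44, 48): OK
No violation found at any node.
Result: Valid BST
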